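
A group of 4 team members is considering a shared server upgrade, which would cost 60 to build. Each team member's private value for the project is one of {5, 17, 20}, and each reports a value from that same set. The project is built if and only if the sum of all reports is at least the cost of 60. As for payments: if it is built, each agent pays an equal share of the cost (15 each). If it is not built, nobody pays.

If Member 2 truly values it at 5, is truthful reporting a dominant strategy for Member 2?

Check each profile of the others' reports and compare truth against every alternative report.
Others report (5, 20, 20): truth gives 0, best alternative gives -10.
Others report (17, 17, 17): truth gives 0, best alternative gives -10.
Others report (17, 17, 20): truth gives 0, best alternative gives -10.
Others report (17, 20, 17): truth gives 0, best alternative gives -10.
Others report (20, 5, 20): truth gives 0, best alternative gives -10.
Others report (20, 17, 17): truth gives 0, best alternative gives -10.
(Remaining 21 profiles checked similarly; truth is weakly best in each.)
In every case the truthful report is at least as good as any alternative, so it is a dominant strategy.

Yes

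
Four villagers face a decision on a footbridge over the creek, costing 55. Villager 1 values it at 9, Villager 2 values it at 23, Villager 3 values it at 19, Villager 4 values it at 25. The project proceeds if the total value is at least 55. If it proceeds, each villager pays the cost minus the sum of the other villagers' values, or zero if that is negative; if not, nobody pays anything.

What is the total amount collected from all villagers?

Total value 76 ≥ cost 55, so it is built.
Villager 1: others sum to 67; max(0, 55 - 67) = 0.
Villager 2: others sum to 53; max(0, 55 - 53) = 2.
Villager 3: others sum to 57; max(0, 55 - 57) = 0.
Villager 4: others sum to 51; max(0, 55 - 51) = 4.
Total collected = 0 + 2 + 0 + 4 = 6.

6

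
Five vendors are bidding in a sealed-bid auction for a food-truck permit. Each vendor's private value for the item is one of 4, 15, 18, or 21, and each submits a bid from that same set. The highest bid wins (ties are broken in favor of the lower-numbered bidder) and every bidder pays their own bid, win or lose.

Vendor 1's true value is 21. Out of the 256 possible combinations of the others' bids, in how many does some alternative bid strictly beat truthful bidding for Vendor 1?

81

Others bid (4, 4, 4, 4): truth gives 0; bid 4 gives 17 > 0. Violating.
Others bid (4, 4, 4, 15): truth gives 0; bid 15 gives 6 > 0. Violating.
Others bid (4, 4, 4, 18): truth gives 0; bid 18 gives 3 > 0. Violating.
Others bid (4, 4, 15, 4): truth gives 0; bid 15 gives 6 > 0. Violating.
Others bid (4, 4, 4, 21): truth gives 0; no alternative beats it.
Others bid (4, 4, 15, 21): truth gives 0; no alternative beats it.
(Checking all 256 profiles: 81 have a profitable deviation, 175 do not.)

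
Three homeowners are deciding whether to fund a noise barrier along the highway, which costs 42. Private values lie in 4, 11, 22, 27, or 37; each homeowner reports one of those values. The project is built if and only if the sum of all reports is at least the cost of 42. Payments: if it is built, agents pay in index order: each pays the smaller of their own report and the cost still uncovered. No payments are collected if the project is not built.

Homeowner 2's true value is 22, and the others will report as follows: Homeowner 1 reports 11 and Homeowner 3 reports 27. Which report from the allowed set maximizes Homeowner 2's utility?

Report 4: project built, pays 4, utility 22 - 4 = 18.
Report 11: project built, pays 11, utility 22 - 11 = 11.
Report 22: project built, pays 22, utility 22 - 22 = 0.
Report 27: project built, pays 27, utility 22 - 27 = -5.
Report 37: project built, pays 31, utility 22 - 31 = -9.
The best choice is 4 with utility 18.

4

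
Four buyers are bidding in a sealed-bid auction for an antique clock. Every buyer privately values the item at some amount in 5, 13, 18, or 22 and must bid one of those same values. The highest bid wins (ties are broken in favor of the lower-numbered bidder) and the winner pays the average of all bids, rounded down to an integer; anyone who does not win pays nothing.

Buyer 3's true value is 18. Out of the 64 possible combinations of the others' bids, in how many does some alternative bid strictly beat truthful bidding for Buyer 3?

22

Others bid (5, 5, 5): truth gives 10; bid 13 gives 11 > 10. Violating.
Others bid (5, 5, 13): truth gives 8; bid 13 gives 9 > 8. Violating.
Others bid (5, 5, 22): truth gives 0; bid 22 gives 5 > 0. Violating.
Others bid (5, 13, 22): truth gives 0; bid 22 gives 3 > 0. Violating.
Others bid (5, 5, 18): truth gives 7; no alternative beats it.
Others bid (5, 13, 5): truth gives 8; no alternative beats it.
(Checking all 64 profiles: 22 have a profitable deviation, 42 do not.)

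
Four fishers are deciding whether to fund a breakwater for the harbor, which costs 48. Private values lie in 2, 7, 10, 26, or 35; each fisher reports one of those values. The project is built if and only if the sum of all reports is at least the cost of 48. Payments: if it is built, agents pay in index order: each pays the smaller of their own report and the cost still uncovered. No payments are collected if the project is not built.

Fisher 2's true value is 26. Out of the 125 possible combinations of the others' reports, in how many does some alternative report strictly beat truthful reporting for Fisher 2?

89

Others report (2, 2, 35): truth gives 0; report 10 gives 16 > 0. Violating.
Others report (2, 7, 35): truth gives 0; report 7 gives 19 > 0. Violating.
Others report (2, 10, 26): truth gives 0; report 10 gives 16 > 0. Violating.
Others report (2, 10, 35): truth gives 0; report 2 gives 24 > 0. Violating.
Others report (2, 2, 2): truth gives 0; no alternative beats it.
Others report (2, 2, 7): truth gives 0; no alternative beats it.
(Checking all 125 profiles: 89 have a profitable deviation, 36 do not.)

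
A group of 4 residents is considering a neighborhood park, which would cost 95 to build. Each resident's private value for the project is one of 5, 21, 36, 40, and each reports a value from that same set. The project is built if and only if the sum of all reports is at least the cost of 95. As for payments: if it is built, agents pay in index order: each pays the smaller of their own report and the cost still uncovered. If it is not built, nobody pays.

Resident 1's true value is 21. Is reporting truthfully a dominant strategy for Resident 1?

Consider the case where Resident 2 reports 21, Resident 3 reports 36 and Resident 4 reports 36.
Truthful report 21: project built, pays 21, utility 21 - 21 = 0.
Report 5 instead: project built, pays 5, utility 21 - 5 = 16.
Since 16 > 0, reporting 5 is strictly better here, so truthful reporting is not dominant.

No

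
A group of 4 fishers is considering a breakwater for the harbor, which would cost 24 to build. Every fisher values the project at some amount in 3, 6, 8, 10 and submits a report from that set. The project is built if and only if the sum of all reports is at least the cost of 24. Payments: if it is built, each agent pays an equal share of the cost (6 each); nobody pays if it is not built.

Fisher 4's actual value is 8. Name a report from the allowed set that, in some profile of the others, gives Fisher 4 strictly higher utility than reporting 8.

10

Suppose Fisher 1 reports 3, Fisher 2 reports 3 and Fisher 3 reports 8.
Report 8: project not built, utility 0.
Report 10: project built, pays 6, utility 8 - 6 = 2.
So reporting 10 beats truth here (2 > 0).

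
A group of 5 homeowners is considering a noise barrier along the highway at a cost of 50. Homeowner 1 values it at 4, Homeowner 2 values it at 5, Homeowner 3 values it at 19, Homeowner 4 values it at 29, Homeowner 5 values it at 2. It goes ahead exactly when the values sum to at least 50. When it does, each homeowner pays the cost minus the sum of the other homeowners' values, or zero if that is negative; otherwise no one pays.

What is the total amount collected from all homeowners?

30

Total value 59 ≥ cost 50, so it is built.
Homeowner 1: others sum to 55; max(0, 50 - 55) = 0.
Homeowner 2: others sum to 54; max(0, 50 - 54) = 0.
Homeowner 3: others sum to 40; max(0, 50 - 40) = 10.
Homeowner 4: others sum to 30; max(0, 50 - 30) = 20.
Homeowner 5: others sum to 57; max(0, 50 - 57) = 0.
Total collected = 0 + 0 + 10 + 20 + 0 = 30.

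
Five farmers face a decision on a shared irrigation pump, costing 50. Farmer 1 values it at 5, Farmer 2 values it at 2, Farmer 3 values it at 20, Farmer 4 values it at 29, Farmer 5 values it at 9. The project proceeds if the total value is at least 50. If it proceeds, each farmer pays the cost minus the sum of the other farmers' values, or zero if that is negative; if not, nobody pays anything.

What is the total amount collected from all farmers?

19

Total value 65 ≥ cost 50, so it is built.
Farmer 1: others sum to 60; max(0, 50 - 60) = 0.
Farmer 2: others sum to 63; max(0, 50 - 63) = 0.
Farmer 3: others sum to 45; max(0, 50 - 45) = 5.
Farmer 4: others sum to 36; max(0, 50 - 36) = 14.
Farmer 5: others sum to 56; max(0, 50 - 56) = 0.
Total collected = 0 + 0 + 5 + 14 + 0 = 19.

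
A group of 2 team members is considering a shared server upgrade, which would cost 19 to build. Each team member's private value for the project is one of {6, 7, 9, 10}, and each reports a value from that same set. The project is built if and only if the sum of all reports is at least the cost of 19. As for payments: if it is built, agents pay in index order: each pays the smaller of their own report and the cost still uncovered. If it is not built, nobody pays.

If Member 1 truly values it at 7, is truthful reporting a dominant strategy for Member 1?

Check each profile of the others' reports and compare truth against every alternative report.
Others report (6): truth gives 0, best alternative gives 0.
Others report (7): truth gives 0, best alternative gives 0.
Others report (9): truth gives 0, best alternative gives 0.
Others report (10): truth gives 0, best alternative gives 0.
In every case the truthful report is at least as good as any alternative, so it is a dominant strategy.

Yes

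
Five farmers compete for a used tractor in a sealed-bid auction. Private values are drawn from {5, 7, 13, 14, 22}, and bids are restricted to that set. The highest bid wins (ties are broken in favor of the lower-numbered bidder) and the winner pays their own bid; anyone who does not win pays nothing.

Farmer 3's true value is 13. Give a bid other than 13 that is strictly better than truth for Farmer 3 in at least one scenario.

Suppose Farmer 1 bids 5, Farmer 2 bids 5, Farmer 4 bids 5 and Farmer 5 bids 5.
Bid 13: wins, pays 13, utility 13 - 13 = 0.
Bid 7: wins, pays 7, utility 13 - 7 = 6.
So bidding 7 beats truth here (6 > 0).

7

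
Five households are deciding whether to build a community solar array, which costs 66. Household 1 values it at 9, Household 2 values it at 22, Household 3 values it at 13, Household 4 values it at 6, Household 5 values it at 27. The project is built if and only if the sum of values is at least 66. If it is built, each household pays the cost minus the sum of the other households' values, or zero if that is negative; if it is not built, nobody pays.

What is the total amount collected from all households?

Total value 77 ≥ cost 66, so it is built.
Household 1: others sum to 68; max(0, 66 - 68) = 0.
Household 2: others sum to 55; max(0, 66 - 55) = 11.
Household 3: others sum to 64; max(0, 66 - 64) = 2.
Household 4: others sum to 71; max(0, 66 - 71) = 0.
Household 5: others sum to 50; max(0, 66 - 50) = 16.
Total collected = 0 + 11 + 2 + 0 + 16 = 29.

29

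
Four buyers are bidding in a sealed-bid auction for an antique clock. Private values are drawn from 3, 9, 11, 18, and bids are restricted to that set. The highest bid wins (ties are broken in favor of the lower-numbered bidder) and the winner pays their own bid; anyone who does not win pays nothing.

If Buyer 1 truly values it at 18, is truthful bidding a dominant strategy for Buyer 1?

No

Consider the case where Buyer 2 bids 3, Buyer 3 bids 3 and Buyer 4 bids 3.
Truthful bid 18: wins, pays 18, utility 18 - 18 = 0.
Bid 3 instead: wins, pays 3, utility 18 - 3 = 15.
Since 15 > 0, bidding 3 is strictly better here, so truthful bidding is not dominant.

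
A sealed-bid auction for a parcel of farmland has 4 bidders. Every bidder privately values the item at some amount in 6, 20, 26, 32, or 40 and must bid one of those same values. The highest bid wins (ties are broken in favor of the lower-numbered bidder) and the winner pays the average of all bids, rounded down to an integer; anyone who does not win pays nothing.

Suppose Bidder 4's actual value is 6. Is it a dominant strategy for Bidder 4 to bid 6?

Yes

Check each profile of the others' bids and compare truth against every alternative bid.
Others bid (6, 6, 6): truth gives 0, best alternative gives -3.
Others bid (6, 6, 20): truth gives 0, best alternative gives 0.
Others bid (6, 6, 26): truth gives 0, best alternative gives 0.
Others bid (6, 6, 32): truth gives 0, best alternative gives 0.
Others bid (6, 6, 40): truth gives 0, best alternative gives 0.
Others bid (6, 20, 6): truth gives 0, best alternative gives 0.
(Remaining 119 profiles checked similarly; truth is weakly best in each.)
In every case the truthful bid is at least as good as any alternative, so it is a dominant strategy.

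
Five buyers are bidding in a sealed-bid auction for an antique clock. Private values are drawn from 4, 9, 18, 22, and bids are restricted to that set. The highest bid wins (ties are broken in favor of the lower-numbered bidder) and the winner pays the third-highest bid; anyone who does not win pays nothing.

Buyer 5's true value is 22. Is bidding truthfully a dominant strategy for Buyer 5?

Check each profile of the others' bids and compare truth against every alternative bid.
Others bid (4, 4, 4, 18): truth gives 18, best alternative gives 0.
Others bid (4, 4, 18, 4): truth gives 18, best alternative gives 0.
Others bid (4, 18, 4, 4): truth gives 18, best alternative gives 0.
Others bid (18, 4, 4, 4): truth gives 18, best alternative gives 0.
Others bid (4, 4, 9, 18): truth gives 13, best alternative gives 0.
Others bid (4, 4, 18, 9): truth gives 13, best alternative gives 0.
(Remaining 250 profiles checked similarly; truth is weakly best in each.)
In every case the truthful bid is at least as good as any alternative, so it is a dominant strategy.

Yes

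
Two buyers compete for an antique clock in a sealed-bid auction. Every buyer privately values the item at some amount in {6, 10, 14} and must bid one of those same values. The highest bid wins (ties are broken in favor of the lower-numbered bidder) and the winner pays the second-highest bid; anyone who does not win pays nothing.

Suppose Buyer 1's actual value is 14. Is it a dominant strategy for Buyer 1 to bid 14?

Yes

Check each profile of the others' bids and compare truth against every alternative bid.
Others bid (6): truth gives 8, best alternative gives 8.
Others bid (10): truth gives 4, best alternative gives 4.
Others bid (14): truth gives 0, best alternative gives 0.
In every case the truthful bid is at least as good as any alternative, so it is a dominant strategy.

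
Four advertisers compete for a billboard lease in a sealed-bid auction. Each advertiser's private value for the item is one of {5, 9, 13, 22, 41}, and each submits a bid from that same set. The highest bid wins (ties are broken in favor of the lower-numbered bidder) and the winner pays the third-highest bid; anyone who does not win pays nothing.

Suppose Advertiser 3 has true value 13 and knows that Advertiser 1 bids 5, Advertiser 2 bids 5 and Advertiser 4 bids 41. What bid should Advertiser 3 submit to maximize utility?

Bid 5: loses, pays 0, utility 0.
Bid 9: loses, pays 0, utility 0.
Bid 13: loses, pays 0, utility 0.
Bid 22: loses, pays 0, utility 0.
Bid 41: wins, pays 5, utility 13 - 5 = 8.
The best choice is 41 with utility 8.

41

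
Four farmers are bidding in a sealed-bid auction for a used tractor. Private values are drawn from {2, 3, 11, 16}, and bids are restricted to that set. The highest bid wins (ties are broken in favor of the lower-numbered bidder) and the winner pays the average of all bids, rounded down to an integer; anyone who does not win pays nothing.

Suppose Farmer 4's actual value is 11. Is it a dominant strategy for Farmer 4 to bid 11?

No

Consider the case where Farmer 1 bids 2, Farmer 2 bids 2 and Farmer 3 bids 2.
Truthful bid 11: wins, pays 4, utility 11 - 4 = 7.
Bid 3 instead: wins, pays 2, utility 11 - 2 = 9.
Since 9 > 7, bidding 3 is strictly better here, so truthful bidding is not dominant.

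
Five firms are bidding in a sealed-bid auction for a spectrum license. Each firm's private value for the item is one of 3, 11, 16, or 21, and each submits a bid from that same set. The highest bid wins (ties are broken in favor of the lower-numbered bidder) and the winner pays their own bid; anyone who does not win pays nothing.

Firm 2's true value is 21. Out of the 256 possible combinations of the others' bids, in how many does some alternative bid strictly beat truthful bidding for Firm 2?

54

Others bid (3, 3, 3, 3): truth gives 0; bid 11 gives 10 > 0. Violating.
Others bid (3, 3, 3, 11): truth gives 0; bid 11 gives 10 > 0. Violating.
Others bid (3, 3, 3, 16): truth gives 0; bid 16 gives 5 > 0. Violating.
Others bid (3, 3, 11, 3): truth gives 0; bid 11 gives 10 > 0. Violating.
Others bid (3, 3, 3, 21): truth gives 0; no alternative beats it.
Others bid (3, 3, 11, 21): truth gives 0; no alternative beats it.
(Checking all 256 profiles: 54 have a profitable deviation, 202 do not.)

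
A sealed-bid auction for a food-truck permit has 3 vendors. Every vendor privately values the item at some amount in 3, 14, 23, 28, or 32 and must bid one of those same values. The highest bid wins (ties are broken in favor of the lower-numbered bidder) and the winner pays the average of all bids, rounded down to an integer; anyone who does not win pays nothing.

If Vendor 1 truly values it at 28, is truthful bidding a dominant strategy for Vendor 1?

Consider the case where Vendor 2 bids 3 and Vendor 3 bids 3.
Truthful bid 28: wins, pays 11, utility 28 - 11 = 17.
Bid 3 instead: wins, pays 3, utility 28 - 3 = 25.
Since 25 > 17, bidding 3 is strictly better here, so truthful bidding is not dominant.

No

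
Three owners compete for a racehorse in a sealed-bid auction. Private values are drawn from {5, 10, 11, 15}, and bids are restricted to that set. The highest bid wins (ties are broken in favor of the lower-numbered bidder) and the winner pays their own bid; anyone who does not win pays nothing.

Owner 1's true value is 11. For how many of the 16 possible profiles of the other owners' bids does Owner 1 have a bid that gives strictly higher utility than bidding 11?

Others bid (5, 5): truth gives 0; bid 5 gives 6 > 0. Violating.
Others bid (5, 10): truth gives 0; bid 10 gives 1 > 0. Violating.
Others bid (10, 5): truth gives 0; bid 10 gives 1 > 0. Violating.
Others bid (10, 10): truth gives 0; bid 10 gives 1 > 0. Violating.
Others bid (5, 11): truth gives 0; no alternative beats it.
Others bid (5, 15): truth gives 0; no alternative beats it.
(Checking all 16 profiles: 4 have a profitable deviation, 12 do not.)

4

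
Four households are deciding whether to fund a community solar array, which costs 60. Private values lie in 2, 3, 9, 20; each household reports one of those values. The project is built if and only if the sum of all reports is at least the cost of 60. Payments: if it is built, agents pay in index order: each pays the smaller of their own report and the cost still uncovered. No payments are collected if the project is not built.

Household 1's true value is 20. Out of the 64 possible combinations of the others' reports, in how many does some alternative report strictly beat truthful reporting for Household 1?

Others report (20, 20, 20): truth gives 0; report 2 gives 18 > 0. Violating.
Others report (2, 2, 2): truth gives 0; no alternative beats it.
Others report (2, 2, 3): truth gives 0; no alternative beats it.
(Checking all 64 profiles: 1 has a profitable deviation, 63 do not.)

1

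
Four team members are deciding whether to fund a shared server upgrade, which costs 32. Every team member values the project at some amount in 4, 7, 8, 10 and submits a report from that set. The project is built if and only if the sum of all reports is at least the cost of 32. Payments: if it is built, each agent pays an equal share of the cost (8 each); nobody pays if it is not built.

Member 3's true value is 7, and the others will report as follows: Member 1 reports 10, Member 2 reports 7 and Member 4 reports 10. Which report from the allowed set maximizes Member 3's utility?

4

Report 4: project not built, utility 0.
Report 7: project built, pays 8, utility 7 - 8 = -1.
Report 8: project built, pays 8, utility 7 - 8 = -1.
Report 10: project built, pays 8, utility 7 - 8 = -1.
The best choice is 4 with utility 0.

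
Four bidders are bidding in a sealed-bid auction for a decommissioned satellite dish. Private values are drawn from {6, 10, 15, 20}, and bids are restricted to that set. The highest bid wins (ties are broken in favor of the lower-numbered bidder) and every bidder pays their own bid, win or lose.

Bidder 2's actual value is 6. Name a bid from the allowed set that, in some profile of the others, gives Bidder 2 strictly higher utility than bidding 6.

Suppose Bidder 1 bids 6, Bidder 3 bids 6 and Bidder 4 bids 6.
Bid 6: loses but pays 6, utility -6.
Bid 10: wins, pays 10, utility 6 - 10 = -4.
So bidding 10 beats truth here (-4 > -6).

10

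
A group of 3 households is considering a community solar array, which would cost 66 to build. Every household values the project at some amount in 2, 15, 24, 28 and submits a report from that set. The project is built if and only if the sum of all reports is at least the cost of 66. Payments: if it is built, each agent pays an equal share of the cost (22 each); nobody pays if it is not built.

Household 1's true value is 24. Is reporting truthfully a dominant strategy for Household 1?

No

Consider the case where Household 2 reports 15 and Household 3 reports 24.
Truthful report 24: project not built, utility 0.
Report 28 instead: project built, pays 22, utility 24 - 22 = 2.
Since 2 > 0, reporting 28 is strictly better here, so truthful reporting is not dominant.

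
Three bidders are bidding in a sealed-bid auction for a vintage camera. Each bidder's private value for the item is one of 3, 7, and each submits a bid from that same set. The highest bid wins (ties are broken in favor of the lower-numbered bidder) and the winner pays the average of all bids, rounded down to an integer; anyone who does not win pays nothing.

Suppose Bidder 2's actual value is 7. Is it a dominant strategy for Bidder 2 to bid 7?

Yes

Check each profile of the others' bids and compare truth against every alternative bid.
Others bid (3, 3): truth gives 3, best alternative gives 0.
Others bid (3, 7): truth gives 2, best alternative gives 0.
Others bid (7, 3): truth gives 0, best alternative gives 0.
Others bid (7, 7): truth gives 0, best alternative gives 0.
In every case the truthful bid is at least as good as any alternative, so it is a dominant strategy.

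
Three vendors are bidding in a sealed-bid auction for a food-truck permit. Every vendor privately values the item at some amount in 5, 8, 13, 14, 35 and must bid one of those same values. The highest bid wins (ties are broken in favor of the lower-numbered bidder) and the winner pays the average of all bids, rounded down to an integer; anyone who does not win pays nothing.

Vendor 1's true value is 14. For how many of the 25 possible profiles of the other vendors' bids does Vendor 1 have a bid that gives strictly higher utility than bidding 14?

4

Others bid (5, 5): truth gives 6; bid 5 gives 9 > 6. Violating.
Others bid (5, 8): truth gives 5; bid 8 gives 7 > 5. Violating.
Others bid (8, 5): truth gives 5; bid 8 gives 7 > 5. Violating.
Others bid (8, 8): truth gives 4; bid 8 gives 6 > 4. Violating.
Others bid (5, 13): truth gives 4; no alternative beats it.
Others bid (5, 14): truth gives 3; no alternative beats it.
(Checking all 25 profiles: 4 have a profitable deviation, 21 do not.)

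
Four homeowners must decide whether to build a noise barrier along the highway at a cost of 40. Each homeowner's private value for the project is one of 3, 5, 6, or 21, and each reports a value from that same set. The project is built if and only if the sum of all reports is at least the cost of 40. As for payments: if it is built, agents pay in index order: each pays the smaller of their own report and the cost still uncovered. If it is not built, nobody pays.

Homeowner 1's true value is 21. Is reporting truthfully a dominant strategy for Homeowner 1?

Consider the case where Homeowner 2 reports 3, Homeowner 3 reports 21 and Homeowner 4 reports 21.
Truthful report 21: project built, pays 21, utility 21 - 21 = 0.
Report 3 instead: project built, pays 3, utility 21 - 3 = 18.
Since 18 > 0, reporting 3 is strictly better here, so truthful reporting is not dominant.

No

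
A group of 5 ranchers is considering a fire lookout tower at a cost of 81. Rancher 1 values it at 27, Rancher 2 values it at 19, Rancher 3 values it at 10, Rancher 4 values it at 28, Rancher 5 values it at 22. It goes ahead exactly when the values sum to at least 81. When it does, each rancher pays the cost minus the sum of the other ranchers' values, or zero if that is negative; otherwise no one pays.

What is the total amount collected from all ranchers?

Total value 106 ≥ cost 81, so it is built.
Rancher 1: others sum to 79; max(0, 81 - 79) = 2.
Rancher 2: others sum to 87; max(0, 81 - 87) = 0.
Rancher 3: others sum to 96; max(0, 81 - 96) = 0.
Rancher 4: others sum to 78; max(0, 81 - 78) = 3.
Rancher 5: others sum to 84; max(0, 81 - 84) = 0.
Total collected = 2 + 0 + 0 + 3 + 0 = 5.

5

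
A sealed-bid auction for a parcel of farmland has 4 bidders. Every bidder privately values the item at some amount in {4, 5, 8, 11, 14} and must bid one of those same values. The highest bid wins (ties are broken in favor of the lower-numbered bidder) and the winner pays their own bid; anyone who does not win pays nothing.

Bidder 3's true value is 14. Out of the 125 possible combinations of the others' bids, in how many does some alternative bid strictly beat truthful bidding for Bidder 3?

Others bid (4, 4, 4): truth gives 0; bid 5 gives 9 > 0. Violating.
Others bid (4, 4, 5): truth gives 0; bid 5 gives 9 > 0. Violating.
Others bid (4, 4, 8): truth gives 0; bid 8 gives 6 > 0. Violating.
Others bid (4, 4, 11): truth gives 0; bid 11 gives 3 > 0. Violating.
Others bid (4, 4, 14): truth gives 0; no alternative beats it.
Others bid (4, 5, 14): truth gives 0; no alternative beats it.
(Checking all 125 profiles: 36 have a profitable deviation, 89 do not.)

36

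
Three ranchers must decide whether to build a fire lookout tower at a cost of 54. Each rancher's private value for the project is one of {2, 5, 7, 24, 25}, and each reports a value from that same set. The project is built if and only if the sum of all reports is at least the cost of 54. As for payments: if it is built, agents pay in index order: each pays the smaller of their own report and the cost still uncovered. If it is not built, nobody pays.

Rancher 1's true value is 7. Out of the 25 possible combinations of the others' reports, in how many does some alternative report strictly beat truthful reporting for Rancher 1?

3

Others report (24, 25): truth gives 0; report 5 gives 2 > 0. Violating.
Others report (25, 24): truth gives 0; report 5 gives 2 > 0. Violating.
Others report (25, 25): truth gives 0; report 5 gives 2 > 0. Violating.
Others report (2, 2): truth gives 0; no alternative beats it.
Others report (2, 5): truth gives 0; no alternative beats it.
(Checking all 25 profiles: 3 have a profitable deviation, 22 do not.)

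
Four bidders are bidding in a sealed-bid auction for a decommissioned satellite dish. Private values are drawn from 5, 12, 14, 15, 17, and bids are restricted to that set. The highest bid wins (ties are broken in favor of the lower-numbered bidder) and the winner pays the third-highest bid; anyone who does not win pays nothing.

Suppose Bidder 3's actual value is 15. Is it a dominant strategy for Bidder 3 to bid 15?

Consider the case where Bidder 1 bids 5, Bidder 2 bids 5 and Bidder 4 bids 17.
Truthful bid 15: loses, pays 0, utility 0.
Bid 17 instead: wins, pays 5, utility 15 - 5 = 10.
Since 10 > 0, bidding 17 is strictly better here, so truthful bidding is not dominant.

No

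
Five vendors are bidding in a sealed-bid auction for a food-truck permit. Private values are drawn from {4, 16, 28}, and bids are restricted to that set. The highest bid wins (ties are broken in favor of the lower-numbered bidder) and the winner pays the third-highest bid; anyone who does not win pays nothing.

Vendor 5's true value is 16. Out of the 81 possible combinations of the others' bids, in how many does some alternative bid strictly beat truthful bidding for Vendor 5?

4

Others bid (4, 4, 4, 16): truth gives 0; bid 28 gives 12 > 0. Violating.
Others bid (4, 4, 16, 4): truth gives 0; bid 28 gives 12 > 0. Violating.
Others bid (4, 16, 4, 4): truth gives 0; bid 28 gives 12 > 0. Violating.
Others bid (16, 4, 4, 4): truth gives 0; bid 28 gives 12 > 0. Violating.
Others bid (4, 4, 4, 4): truth gives 12; no alternative beats it.
Others bid (4, 4, 4, 28): truth gives 0; no alternative beats it.
(Checking all 81 profiles: 4 have a profitable deviation, 77 do not.)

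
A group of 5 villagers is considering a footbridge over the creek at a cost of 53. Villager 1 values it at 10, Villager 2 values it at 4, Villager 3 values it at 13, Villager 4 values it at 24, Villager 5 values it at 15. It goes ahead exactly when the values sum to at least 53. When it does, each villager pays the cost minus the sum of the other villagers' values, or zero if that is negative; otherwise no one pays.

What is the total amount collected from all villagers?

13

Total value 66 ≥ cost 53, so it is built.
Villager 1: others sum to 56; max(0, 53 - 56) = 0.
Villager 2: others sum to 62; max(0, 53 - 62) = 0.
Villager 3: others sum to 53; max(0, 53 - 53) = 0.
Villager 4: others sum to 42; max(0, 53 - 42) = 11.
Villager 5: others sum to 51; max(0, 53 - 51) = 2.
Total collected = 0 + 0 + 0 + 11 + 2 = 13.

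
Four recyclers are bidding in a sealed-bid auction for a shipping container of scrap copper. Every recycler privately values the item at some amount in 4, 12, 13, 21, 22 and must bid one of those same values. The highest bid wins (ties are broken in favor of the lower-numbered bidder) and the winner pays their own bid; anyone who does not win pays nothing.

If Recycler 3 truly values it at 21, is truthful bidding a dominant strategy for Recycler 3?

Consider the case where Recycler 1 bids 4, Recycler 2 bids 4 and Recycler 4 bids 4.
Truthful bid 21: wins, pays 21, utility 21 - 21 = 0.
Bid 12 instead: wins, pays 12, utility 21 - 12 = 9.
Since 9 > 0, bidding 12 is strictly better here, so truthful bidding is not dominant.

No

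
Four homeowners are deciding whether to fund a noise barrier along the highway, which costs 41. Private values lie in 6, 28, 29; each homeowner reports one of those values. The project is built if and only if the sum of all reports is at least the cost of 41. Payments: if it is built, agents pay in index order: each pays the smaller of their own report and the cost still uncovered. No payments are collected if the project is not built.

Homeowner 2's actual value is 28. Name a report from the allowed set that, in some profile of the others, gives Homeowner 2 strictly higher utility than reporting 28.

6

Suppose Homeowner 1 reports 6, Homeowner 3 reports 6 and Homeowner 4 reports 28.
Report 28: project built, pays 28, utility 28 - 28 = 0.
Report 6: project built, pays 6, utility 28 - 6 = 22.
So reporting 6 beats truth here (22 > 0).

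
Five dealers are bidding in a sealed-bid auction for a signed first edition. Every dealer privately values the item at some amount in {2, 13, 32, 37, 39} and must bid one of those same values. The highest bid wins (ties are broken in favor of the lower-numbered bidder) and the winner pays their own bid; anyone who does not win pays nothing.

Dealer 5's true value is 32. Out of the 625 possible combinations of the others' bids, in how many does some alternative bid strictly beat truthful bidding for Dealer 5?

Others bid (2, 2, 2, 2): truth gives 0; bid 13 gives 19 > 0. Violating.
Others bid (2, 2, 2, 13): truth gives 0; no alternative beats it.
Others bid (2, 2, 2, 32): truth gives 0; no alternative beats it.
(Checking all 625 profiles: 1 has a profitable deviation, 624 do not.)

1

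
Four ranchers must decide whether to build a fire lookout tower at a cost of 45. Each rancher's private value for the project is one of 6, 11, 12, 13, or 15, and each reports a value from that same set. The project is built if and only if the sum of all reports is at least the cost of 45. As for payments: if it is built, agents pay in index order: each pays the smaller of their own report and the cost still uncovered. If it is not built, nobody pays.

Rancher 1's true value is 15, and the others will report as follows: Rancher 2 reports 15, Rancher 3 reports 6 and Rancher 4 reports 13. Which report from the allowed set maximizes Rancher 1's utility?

11

Report 6: project not built, utility 0.
Report 11: project built, pays 11, utility 15 - 11 = 4.
Report 12: project built, pays 12, utility 15 - 12 = 3.
Report 13: project built, pays 13, utility 15 - 13 = 2.
Report 15: project built, pays 15, utility 15 - 15 = 0.
The best choice is 11 with utility 4.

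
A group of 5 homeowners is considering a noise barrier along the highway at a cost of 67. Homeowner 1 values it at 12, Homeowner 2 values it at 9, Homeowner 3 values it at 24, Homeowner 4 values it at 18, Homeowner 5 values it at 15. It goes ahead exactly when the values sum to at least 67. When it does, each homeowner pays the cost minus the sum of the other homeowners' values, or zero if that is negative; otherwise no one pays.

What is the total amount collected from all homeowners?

25

Total value 78 ≥ cost 67, so it is built.
Homeowner 1: others sum to 66; max(0, 67 - 66) = 1.
Homeowner 2: others sum to 69; max(0, 67 - 69) = 0.
Homeowner 3: others sum to 54; max(0, 67 - 54) = 13.
Homeowner 4: others sum to 60; max(0, 67 - 60) = 7.
Homeowner 5: others sum to 63; max(0, 67 - 63) = 4.
Total collected = 1 + 0 + 13 + 7 + 4 = 25.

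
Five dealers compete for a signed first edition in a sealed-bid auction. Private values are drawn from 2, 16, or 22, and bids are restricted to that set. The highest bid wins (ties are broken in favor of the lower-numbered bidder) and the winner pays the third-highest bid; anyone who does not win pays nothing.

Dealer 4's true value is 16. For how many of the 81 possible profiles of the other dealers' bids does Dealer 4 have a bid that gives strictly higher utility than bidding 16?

4

Others bid (2, 2, 2, 22): truth gives 0; bid 22 gives 14 > 0. Violating.
Others bid (2, 2, 16, 2): truth gives 0; bid 22 gives 14 > 0. Violating.
Others bid (2, 16, 2, 2): truth gives 0; bid 22 gives 14 > 0. Violating.
Others bid (16, 2, 2, 2): truth gives 0; bid 22 gives 14 > 0. Violating.
Others bid (2, 2, 2, 2): truth gives 14; no alternative beats it.
Others bid (2, 2, 2, 16): truth gives 14; no alternative beats it.
(Checking all 81 profiles: 4 have a profitable deviation, 77 do not.)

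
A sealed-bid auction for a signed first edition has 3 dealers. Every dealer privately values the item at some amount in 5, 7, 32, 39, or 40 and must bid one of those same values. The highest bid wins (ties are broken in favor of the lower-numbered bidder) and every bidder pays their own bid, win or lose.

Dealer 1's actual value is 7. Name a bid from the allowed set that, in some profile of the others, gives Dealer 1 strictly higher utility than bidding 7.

5

Suppose Dealer 2 bids 5 and Dealer 3 bids 5.
Bid 7: wins, pays 7, utility 7 - 7 = 0.
Bid 5: wins, pays 5, utility 7 - 5 = 2.
So bidding 5 beats truth here (2 > 0).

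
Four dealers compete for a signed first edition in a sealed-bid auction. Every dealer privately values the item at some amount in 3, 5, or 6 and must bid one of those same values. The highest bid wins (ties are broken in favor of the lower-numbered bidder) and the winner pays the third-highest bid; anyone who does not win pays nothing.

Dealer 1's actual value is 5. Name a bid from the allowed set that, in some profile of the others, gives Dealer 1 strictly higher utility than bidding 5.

6

Suppose Dealer 2 bids 3, Dealer 3 bids 3 and Dealer 4 bids 6.
Bid 5: loses, pays 0, utility 0.
Bid 6: wins, pays 3, utility 5 - 3 = 2.
So bidding 6 beats truth here (2 > 0).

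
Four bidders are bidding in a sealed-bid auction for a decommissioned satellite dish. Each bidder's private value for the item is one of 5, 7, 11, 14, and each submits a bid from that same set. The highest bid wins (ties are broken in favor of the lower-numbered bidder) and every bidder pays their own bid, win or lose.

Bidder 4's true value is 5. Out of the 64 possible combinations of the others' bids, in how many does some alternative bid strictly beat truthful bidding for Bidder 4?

Others bid (5, 5, 5): truth gives -5; bid 7 gives -2 > -5. Violating.
Others bid (5, 5, 7): truth gives -5; no alternative beats it.
Others bid (5, 5, 11): truth gives -5; no alternative beats it.
(Checking all 64 profiles: 1 has a profitable deviation, 63 do not.)

1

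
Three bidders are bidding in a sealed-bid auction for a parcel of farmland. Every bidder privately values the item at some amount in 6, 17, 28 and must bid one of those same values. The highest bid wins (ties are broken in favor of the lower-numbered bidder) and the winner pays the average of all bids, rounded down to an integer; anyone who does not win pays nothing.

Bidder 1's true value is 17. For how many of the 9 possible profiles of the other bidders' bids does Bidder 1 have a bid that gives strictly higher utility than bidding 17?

1

Others bid (6, 6): truth gives 8; bid 6 gives 11 > 8. Violating.
Others bid (6, 17): truth gives 4; no alternative beats it.
Others bid (6, 28): truth gives 0; no alternative beats it.
(Checking all 9 profiles: 1 has a profitable deviation, 8 do not.)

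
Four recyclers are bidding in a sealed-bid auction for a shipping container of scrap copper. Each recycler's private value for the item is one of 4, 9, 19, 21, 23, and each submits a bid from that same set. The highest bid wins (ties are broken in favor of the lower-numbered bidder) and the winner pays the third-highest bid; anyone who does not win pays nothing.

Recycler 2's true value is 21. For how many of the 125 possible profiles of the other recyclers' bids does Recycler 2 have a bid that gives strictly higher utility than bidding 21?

27

Others bid (4, 4, 23): truth gives 0; bid 23 gives 17 > 0. Violating.
Others bid (4, 9, 23): truth gives 0; bid 23 gives 12 > 0. Violating.
Others bid (4, 19, 23): truth gives 0; bid 23 gives 2 > 0. Violating.
Others bid (4, 23, 4): truth gives 0; bid 23 gives 17 > 0. Violating.
Others bid (4, 4, 4): truth gives 17; no alternative beats it.
Others bid (4, 4, 9): truth gives 17; no alternative beats it.
(Checking all 125 profiles: 27 have a profitable deviation, 98 do not.)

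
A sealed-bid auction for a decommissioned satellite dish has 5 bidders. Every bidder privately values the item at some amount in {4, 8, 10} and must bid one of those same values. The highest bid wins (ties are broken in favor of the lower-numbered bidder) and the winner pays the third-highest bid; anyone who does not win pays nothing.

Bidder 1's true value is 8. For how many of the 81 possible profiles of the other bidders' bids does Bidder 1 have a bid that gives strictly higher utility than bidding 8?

4

Others bid (4, 4, 4, 10): truth gives 0; bid 10 gives 4 > 0. Violating.
Others bid (4, 4, 10, 4): truth gives 0; bid 10 gives 4 > 0. Violating.
Others bid (4, 10, 4, 4): truth gives 0; bid 10 gives 4 > 0. Violating.
Others bid (10, 4, 4, 4): truth gives 0; bid 10 gives 4 > 0. Violating.
Others bid (4, 4, 4, 4): truth gives 4; no alternative beats it.
Others bid (4, 4, 4, 8): truth gives 4; no alternative beats it.
(Checking all 81 profiles: 4 have a profitable deviation, 77 do not.)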